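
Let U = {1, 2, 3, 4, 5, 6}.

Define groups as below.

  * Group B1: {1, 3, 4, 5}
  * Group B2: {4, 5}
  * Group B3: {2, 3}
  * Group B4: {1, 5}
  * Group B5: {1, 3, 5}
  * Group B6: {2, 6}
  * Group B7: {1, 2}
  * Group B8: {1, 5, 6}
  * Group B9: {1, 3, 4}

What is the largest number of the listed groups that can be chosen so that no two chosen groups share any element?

2

B4, B6 are pairwise disjoint (B4={1,5}; B6={2,6}).
Every remaining group overlaps one of these, and no 3 of the listed groups are pairwise disjoint, so 2 is the maximum.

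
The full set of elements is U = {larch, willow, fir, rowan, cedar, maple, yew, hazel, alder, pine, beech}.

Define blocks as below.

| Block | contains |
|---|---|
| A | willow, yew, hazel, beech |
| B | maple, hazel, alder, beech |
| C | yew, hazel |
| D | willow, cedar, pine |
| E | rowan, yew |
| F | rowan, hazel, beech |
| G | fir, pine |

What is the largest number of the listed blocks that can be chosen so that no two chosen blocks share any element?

3

B, E, G are pairwise disjoint (B={maple,hazel,alder,beech}; E={rowan,yew}; G={fir,pine}).
Every remaining block overlaps one of these, and no 4 of the listed blocks are pairwise disjoint, so 3 is the maximum.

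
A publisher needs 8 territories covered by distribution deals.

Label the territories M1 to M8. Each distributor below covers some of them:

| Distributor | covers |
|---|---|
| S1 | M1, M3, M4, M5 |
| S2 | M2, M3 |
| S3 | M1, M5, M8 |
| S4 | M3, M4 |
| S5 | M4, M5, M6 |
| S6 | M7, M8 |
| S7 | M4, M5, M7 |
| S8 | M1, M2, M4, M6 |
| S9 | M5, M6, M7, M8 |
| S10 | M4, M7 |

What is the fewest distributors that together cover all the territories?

S4 and S8 and S9 together: S4 ∪ S8 ∪ S9 = {M1, M2, M3, M4, M5, M6, M7, M8} — every territory is covered.
No 2 of the 10 distributors cover everything (all 45 combinations miss at least one territory), so 3 is optimal.

3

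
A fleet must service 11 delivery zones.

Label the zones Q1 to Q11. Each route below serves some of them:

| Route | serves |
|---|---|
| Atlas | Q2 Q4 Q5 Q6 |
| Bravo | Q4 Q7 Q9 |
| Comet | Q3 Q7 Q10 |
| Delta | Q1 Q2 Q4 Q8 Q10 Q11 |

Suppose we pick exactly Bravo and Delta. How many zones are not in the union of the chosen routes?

Union of Bravo, Delta = {Q1, Q2, Q4, Q7, Q8, Q9, Q10, Q11}.
Not covered: Q3, Q5, Q6 — 3 zones.

3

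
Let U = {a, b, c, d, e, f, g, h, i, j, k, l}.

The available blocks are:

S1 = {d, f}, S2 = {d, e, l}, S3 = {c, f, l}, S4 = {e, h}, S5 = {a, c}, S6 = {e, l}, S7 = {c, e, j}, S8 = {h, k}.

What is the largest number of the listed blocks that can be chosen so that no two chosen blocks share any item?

S1, S5, S6, S8 are pairwise disjoint (S1={d,f}; S5={a,c}; S6={e,l}; S8={h,k}).
Every remaining block overlaps one of these, and no 5 of the listed blocks are pairwise disjoint, so 4 is the maximum.

4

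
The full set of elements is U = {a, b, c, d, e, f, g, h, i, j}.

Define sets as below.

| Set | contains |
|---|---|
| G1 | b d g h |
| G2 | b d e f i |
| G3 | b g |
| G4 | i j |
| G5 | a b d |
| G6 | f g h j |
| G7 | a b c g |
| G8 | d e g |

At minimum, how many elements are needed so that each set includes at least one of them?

The 3 elements {d, g, i} hit every set.
No choice of 2 elements meets every set, so 3 is the minimum.

3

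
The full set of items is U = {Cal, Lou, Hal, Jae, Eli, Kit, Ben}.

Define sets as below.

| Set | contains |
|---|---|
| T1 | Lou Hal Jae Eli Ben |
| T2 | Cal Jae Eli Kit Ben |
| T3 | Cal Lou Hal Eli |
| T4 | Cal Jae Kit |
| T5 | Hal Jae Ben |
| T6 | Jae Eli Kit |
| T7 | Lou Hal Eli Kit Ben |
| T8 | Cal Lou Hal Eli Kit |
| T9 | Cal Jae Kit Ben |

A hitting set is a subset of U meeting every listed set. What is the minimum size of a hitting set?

2

The 2 items {Hal, Kit} hit every set.
No single item lies in every set, so at least 2 are needed and 2 is optimal.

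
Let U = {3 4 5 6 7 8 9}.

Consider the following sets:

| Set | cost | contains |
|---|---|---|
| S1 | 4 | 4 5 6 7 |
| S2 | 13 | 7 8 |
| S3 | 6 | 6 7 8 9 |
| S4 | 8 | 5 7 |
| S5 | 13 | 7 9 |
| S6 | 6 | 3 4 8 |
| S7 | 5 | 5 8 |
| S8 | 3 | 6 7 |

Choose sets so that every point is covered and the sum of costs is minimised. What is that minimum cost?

16

S1, S3, S6 together cover every point (S1 ∪ S3 ∪ S6 = {3, 4, 5, 6, 7, 8, 9}); total cost 4 + 6 + 6 = 16.
No covering selection has total cost below 16.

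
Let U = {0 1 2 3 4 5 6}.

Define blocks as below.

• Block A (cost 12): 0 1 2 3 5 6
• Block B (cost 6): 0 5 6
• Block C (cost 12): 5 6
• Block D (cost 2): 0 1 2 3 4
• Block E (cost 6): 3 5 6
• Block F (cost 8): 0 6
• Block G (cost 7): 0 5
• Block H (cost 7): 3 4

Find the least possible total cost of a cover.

D, E together cover every item (D ∪ E = {0, 1, 2, 3, 4, 5, 6}); total cost 2 + 6 = 8.
No covering selection has total cost below 8.

8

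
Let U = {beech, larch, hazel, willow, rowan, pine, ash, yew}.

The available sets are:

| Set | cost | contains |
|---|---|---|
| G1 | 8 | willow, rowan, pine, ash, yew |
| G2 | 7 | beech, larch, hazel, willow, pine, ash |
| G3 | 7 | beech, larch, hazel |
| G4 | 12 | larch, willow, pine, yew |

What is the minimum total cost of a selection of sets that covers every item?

G1, G3 together cover every item (G1 ∪ G3 = {beech, larch, hazel, willow, rowan, pine, ash, yew}); total cost 8 + 7 = 15.
No covering selection has total cost below 15.

15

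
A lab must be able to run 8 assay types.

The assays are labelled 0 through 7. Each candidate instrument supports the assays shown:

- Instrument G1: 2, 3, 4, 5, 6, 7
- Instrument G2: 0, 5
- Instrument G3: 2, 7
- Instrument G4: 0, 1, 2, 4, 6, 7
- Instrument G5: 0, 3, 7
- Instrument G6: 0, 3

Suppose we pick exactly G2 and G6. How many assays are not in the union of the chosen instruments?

5

Union of G2, G6 = {0, 3, 5}.
Not covered: 1, 2, 4, 6, 7 — 5 assays.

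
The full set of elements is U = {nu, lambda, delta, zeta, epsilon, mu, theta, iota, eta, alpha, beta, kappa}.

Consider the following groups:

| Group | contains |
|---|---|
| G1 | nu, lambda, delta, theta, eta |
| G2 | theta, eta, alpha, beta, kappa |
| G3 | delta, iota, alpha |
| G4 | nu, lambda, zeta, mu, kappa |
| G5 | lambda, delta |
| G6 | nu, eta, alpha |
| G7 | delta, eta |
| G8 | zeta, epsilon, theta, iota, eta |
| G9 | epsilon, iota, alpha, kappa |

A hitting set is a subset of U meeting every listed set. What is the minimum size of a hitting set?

3

Take H = {delta, zeta, alpha}. Each listed group contains at least one of these, so H is a hitting set of size 3.
No choice of 2 elements meets every group, so 3 is the minimum.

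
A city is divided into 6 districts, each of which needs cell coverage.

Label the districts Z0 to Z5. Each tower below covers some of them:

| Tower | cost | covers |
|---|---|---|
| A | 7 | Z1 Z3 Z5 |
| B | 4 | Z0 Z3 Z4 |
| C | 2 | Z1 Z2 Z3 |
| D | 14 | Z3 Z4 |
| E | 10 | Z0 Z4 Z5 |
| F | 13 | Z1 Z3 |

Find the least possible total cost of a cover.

C, E together cover every district (C ∪ E = {Z0, Z1, Z2, Z3, Z4, Z5}); total cost 2 + 10 = 12.
The greedy pick C, B, A costs 13; no covering selection beats 12.

12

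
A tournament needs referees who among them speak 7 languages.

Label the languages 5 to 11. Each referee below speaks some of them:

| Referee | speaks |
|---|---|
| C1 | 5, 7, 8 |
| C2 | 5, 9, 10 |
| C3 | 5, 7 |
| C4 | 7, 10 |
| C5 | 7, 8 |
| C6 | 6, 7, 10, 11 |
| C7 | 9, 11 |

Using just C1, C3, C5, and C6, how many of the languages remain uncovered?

1

Union of C1, C3, C5, C6 = {5, 6, 7, 8, 10, 11}.
Not covered: 9 — 1 language.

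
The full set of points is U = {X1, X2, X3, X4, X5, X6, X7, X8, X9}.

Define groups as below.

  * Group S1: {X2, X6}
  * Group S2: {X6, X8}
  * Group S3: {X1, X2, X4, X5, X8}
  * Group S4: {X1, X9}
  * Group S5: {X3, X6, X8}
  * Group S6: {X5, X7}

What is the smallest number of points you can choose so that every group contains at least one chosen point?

3

The 3 points {X1, X5, X6} hit every group.
The groups S1, S4, S6 are pairwise disjoint, so any hitting set needs a separate point for each — at least 3. Hence 3 is optimal.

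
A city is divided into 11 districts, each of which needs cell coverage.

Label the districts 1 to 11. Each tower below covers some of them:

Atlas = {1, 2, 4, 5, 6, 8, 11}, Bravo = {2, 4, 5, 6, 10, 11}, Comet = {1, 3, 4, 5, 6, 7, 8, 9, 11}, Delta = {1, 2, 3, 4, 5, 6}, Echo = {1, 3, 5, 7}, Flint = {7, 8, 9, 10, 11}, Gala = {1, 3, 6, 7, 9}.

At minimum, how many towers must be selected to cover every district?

2

Take {Delta, Flint}. Their union is {1, 2, 3, 4, 5, 6, 7, 8, 9, 10, 11}, which is all 11 districts.
No single tower has all 11 districts (the largest, Comet, has 9), so 2 is optimal.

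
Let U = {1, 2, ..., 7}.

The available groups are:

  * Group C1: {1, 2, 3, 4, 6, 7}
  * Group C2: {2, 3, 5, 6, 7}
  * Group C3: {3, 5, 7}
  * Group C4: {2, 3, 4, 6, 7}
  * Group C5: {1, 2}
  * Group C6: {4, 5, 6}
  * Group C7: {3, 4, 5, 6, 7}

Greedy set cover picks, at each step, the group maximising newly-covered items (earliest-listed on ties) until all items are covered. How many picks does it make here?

2

Greedy: pick C1 (covers 6 new) → pick C2 (covers 1 new). Total picks: 2.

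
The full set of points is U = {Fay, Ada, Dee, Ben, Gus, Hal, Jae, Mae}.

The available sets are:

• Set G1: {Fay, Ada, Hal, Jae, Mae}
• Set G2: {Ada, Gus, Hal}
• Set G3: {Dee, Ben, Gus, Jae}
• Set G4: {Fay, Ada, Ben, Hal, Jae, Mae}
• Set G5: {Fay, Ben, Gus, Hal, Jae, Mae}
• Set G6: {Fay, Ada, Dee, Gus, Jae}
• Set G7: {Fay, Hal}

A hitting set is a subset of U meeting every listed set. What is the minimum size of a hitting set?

2

H = {Hal, Jae} meets every set (each contains at least one member of H), and |H| = 2.
The sets G3, G7 are pairwise disjoint, so any hitting set needs a separate point for each — at least 2. Hence 2 is optimal.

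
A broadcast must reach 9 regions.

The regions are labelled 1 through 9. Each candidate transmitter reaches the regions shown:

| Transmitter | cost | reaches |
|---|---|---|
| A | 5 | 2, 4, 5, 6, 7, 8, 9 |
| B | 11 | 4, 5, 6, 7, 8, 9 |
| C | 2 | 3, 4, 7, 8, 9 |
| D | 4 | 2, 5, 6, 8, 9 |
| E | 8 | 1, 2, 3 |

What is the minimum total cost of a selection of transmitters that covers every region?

13

A, E together cover every region (A ∪ E = {1, 2, 3, 4, 5, 6, 7, 8, 9}); total cost 5 + 8 = 13.
The greedy pick C, D, E costs 14; no covering selection beats 13.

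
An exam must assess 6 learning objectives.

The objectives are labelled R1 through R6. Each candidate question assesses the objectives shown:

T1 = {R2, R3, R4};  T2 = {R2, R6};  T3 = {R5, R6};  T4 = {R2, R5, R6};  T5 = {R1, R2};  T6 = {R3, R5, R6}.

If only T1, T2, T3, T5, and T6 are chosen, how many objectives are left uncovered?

Union of T1, T2, T3, T5, T6 = {R1, R2, R3, R4, R5, R6} — that's every objective, so 0 are uncovered.

0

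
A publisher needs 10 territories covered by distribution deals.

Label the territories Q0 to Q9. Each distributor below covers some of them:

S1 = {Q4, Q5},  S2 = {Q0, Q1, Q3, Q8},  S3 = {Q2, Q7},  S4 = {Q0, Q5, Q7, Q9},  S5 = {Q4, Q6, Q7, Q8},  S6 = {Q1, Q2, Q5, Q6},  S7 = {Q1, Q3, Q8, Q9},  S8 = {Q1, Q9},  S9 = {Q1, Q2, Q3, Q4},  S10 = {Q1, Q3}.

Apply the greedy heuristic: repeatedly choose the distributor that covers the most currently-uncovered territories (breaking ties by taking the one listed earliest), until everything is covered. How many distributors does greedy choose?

4

Greedy: pick S2 (covers 4 new) → pick S4 (covers 3 new) → pick S5 (covers 2 new) → pick S3 (covers 1 new). Total picks: 4.
(The true minimum cover uses only 3 distributors, so greedy is not optimal here.)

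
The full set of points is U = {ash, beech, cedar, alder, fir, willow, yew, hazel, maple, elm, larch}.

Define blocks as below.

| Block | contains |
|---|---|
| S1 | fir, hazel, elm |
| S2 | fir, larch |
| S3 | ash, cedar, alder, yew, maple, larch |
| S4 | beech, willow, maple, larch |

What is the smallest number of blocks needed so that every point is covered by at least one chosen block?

S1, S3, and S4 cover everything between them: the union {ash, beech, cedar, alder, fir, willow, yew, hazel, maple, elm, larch} is all of U.
Only S3 contains ash, so S3 is forced; the remaining 5 points need at least 2 more blocks (each remaining block adds at most 3) — so at least 3 blocks are needed, and 3 is optimal.

3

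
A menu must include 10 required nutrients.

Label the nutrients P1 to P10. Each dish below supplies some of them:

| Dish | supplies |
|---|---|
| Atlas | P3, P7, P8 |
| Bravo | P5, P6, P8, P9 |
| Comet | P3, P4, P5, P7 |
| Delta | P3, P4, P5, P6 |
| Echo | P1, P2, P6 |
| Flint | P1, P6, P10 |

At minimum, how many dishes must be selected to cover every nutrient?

4

Take {Bravo, Comet, Echo, Flint}. Their union is {P1, P2, P3, P4, P5, P6, P7, P8, P9, P10}, which is all 10 nutrients.
No 3 of the 6 dishes cover everything (all 20 combinations miss at least one nutrient), so 4 is optimal.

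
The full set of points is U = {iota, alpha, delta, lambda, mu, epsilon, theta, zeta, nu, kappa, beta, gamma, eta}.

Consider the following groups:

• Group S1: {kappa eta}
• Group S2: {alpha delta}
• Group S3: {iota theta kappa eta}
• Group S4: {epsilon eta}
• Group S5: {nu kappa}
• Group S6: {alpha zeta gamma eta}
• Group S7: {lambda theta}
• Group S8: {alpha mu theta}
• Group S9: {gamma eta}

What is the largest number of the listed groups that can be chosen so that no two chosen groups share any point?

4

S2, S4, S5, S7 are pairwise disjoint (S2={alpha,delta}; S4={epsilon,eta}; S5={nu,kappa}; S7={lambda,theta}).
Every remaining group overlaps one of these, and no 5 of the listed groups are pairwise disjoint, so 4 is the maximum.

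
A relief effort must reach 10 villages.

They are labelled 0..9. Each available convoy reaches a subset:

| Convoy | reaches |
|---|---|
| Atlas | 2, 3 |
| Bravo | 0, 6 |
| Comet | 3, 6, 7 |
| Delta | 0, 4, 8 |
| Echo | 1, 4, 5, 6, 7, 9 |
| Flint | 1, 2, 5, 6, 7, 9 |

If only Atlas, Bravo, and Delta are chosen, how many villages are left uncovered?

4

Union of Atlas, Bravo, Delta = {0, 2, 3, 4, 6, 8}.
Not covered: 1, 5, 7, 9 — 4 villages.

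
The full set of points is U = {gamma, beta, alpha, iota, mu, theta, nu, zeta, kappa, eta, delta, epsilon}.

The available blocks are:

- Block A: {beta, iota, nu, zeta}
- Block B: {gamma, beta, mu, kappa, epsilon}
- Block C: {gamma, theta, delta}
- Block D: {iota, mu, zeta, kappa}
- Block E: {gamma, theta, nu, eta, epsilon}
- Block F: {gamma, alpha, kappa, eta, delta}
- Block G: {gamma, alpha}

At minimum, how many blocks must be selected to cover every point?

4

A, B, E, and F cover everything between them: the union {gamma, beta, alpha, iota, mu, theta, nu, zeta, kappa, eta, delta, epsilon} is all of U.
No 3 of the 7 blocks cover everything (all 35 combinations miss at least one point), so 4 is optimal.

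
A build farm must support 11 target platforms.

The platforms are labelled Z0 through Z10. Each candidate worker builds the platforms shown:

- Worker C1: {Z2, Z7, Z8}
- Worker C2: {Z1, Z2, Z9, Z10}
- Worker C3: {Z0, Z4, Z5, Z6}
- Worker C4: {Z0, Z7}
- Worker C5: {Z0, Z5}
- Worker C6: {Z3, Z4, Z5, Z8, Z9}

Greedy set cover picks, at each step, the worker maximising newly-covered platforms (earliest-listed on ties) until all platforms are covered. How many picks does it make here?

Greedy: pick C6 (covers 5 new) → pick C2 (covers 3 new) → pick C3 (covers 2 new) → pick C1 (covers 1 new). Total picks: 4.

4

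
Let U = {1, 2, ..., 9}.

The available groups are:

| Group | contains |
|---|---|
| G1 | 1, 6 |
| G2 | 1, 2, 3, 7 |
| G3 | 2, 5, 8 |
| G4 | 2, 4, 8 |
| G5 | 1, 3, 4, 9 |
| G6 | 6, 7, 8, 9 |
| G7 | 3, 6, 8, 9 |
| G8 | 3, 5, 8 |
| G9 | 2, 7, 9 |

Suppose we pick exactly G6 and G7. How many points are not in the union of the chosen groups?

4

Union of G6, G7 = {3, 6, 7, 8, 9}.
Not covered: 1, 2, 4, 5 — 4 points.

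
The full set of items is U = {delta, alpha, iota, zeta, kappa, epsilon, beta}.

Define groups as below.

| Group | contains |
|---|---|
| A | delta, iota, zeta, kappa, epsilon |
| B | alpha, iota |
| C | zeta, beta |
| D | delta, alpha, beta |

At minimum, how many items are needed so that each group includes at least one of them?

2

Take H = {iota, beta}. Each listed group contains at least one of these, so H is a hitting set of size 2.
The groups B, C are pairwise disjoint, so any hitting set needs a separate item for each — at least 2. Hence 2 is optimal.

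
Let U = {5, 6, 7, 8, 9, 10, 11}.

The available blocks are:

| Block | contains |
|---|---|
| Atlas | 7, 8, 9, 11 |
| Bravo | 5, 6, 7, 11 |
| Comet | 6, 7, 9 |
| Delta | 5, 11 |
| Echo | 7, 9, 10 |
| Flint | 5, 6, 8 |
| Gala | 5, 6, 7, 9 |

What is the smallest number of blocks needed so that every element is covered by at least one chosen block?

Bravo and Echo and Flint together: Bravo ∪ Echo ∪ Flint = {5, 6, 7, 8, 9, 10, 11} — every element is covered.
Only Echo contains 10, so Echo is forced; the remaining 4 elements need at least 2 more blocks (each remaining block adds at most 3) — so at least 3 blocks are needed, and 3 is optimal.

3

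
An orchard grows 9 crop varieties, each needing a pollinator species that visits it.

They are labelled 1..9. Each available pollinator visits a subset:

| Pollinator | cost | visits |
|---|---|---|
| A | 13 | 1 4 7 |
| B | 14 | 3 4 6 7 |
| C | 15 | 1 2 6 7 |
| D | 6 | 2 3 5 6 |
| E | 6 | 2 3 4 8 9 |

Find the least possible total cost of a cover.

A, D, E together cover every variety (A ∪ D ∪ E = {1, 2, 3, 4, 5, 6, 7, 8, 9}); total cost 13 + 6 + 6 = 25.
No covering selection has total cost below 25.

25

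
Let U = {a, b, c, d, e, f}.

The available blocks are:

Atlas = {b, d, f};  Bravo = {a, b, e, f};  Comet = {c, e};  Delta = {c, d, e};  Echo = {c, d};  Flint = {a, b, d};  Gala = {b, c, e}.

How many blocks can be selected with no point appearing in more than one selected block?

Atlas, Comet are pairwise disjoint (Atlas={b,d,f}; Comet={c,e}).
Every remaining block overlaps one of these, and no 3 of the listed blocks are pairwise disjoint, so 2 is the maximum.

2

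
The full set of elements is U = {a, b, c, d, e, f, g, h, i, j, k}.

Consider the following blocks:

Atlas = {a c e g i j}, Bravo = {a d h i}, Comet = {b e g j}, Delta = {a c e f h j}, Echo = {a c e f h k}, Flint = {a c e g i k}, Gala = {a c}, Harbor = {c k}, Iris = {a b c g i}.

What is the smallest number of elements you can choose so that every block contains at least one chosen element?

T = {a, c, g} meets every block (each contains at least one member of T), and |T| = 3.
The blocks Bravo, Comet, Harbor are pairwise disjoint, so any hitting set needs a separate element for each — at least 3. Hence 3 is optimal.

3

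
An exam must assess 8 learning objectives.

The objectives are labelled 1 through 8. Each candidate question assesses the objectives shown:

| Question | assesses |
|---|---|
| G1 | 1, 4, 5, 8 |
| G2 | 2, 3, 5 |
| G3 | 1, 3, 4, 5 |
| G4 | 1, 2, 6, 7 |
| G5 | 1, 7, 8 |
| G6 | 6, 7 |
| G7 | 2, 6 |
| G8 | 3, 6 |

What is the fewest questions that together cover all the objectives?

3

G3 and G4 and G5 together: G3 ∪ G4 ∪ G5 = {1, 2, 3, 4, 5, 6, 7, 8} — every objective is covered.
No 2 of the 8 questions cover everything (all 28 combinations miss at least one objective), so 3 is optimal.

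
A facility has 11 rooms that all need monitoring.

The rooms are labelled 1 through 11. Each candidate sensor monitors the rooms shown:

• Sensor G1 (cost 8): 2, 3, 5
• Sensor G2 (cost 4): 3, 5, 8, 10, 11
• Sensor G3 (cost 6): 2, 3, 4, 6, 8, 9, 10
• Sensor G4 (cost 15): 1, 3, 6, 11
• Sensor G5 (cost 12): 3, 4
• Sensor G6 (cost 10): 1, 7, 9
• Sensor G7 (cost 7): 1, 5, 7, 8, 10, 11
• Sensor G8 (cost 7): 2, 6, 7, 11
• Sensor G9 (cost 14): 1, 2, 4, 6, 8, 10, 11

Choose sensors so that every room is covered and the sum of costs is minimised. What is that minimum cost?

G3, G7 together cover every room (G3 ∪ G7 = {1, 2, 3, 4, 5, 6, 7, 8, 9, 10, 11}); total cost 6 + 7 = 13.
The greedy pick G2, G3, G7 costs 17; no covering selection beats 13.

13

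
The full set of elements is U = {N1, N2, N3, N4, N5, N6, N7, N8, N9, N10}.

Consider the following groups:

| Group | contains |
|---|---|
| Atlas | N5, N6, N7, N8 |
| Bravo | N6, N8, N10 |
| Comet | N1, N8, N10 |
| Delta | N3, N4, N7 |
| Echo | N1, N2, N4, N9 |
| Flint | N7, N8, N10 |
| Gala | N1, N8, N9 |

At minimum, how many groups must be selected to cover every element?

Take {Atlas, Delta, Echo, Flint}. Their union is {N1, N2, N3, N4, N5, N6, N7, N8, N9, N10}, which is all 10 elements.
Only Delta contains N3, so Delta is forced; the remaining 7 elements need at least 3 more groups (each remaining group adds at most 3) — so at least 4 groups are needed, and 4 is optimal.

4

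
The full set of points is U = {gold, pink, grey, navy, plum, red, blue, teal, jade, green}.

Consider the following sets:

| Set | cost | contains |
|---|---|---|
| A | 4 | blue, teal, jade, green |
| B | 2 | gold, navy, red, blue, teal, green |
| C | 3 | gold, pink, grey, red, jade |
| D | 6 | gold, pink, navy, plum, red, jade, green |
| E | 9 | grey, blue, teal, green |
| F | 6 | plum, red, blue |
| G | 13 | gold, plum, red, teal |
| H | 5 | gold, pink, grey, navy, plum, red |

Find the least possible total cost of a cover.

A, H together cover every point (A ∪ H = {gold, pink, grey, navy, plum, red, blue, teal, jade, green}); total cost 4 + 5 = 9.
The greedy pick B, C, H costs 10; no covering selection beats 9.

9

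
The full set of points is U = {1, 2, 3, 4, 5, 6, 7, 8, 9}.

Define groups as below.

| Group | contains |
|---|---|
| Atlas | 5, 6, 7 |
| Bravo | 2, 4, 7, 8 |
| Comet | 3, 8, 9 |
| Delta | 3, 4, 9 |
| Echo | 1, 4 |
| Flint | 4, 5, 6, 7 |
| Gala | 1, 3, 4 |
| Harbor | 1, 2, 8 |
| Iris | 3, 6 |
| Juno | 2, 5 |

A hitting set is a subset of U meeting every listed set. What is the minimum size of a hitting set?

Take H = {2, 3, 4, 5}. Each listed group contains at least one of these, so H is a hitting set of size 4.
No choice of 3 points meets every group, so 4 is the minimum.

4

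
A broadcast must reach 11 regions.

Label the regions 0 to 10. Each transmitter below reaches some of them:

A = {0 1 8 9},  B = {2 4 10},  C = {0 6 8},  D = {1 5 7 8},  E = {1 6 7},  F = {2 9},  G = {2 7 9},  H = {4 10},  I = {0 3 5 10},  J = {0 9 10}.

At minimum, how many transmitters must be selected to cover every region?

4

A and B and E and I together: A ∪ B ∪ E ∪ I = {0, 1, 2, 3, 4, 5, 6, 7, 8, 9, 10} — every region is covered.
Only I contains 3, so I is forced; the remaining 7 regions need at least 3 more transmitters (each remaining transmitter adds at most 3) — so at least 4 transmitters are needed, and 4 is optimal.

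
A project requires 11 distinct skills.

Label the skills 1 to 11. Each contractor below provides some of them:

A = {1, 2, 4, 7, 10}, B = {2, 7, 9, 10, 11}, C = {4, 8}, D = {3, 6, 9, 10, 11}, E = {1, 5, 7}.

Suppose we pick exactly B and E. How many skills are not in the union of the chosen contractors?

Union of B, E = {1, 2, 5, 7, 9, 10, 11}.
Not covered: 3, 4, 6, 8 — 4 skills.

4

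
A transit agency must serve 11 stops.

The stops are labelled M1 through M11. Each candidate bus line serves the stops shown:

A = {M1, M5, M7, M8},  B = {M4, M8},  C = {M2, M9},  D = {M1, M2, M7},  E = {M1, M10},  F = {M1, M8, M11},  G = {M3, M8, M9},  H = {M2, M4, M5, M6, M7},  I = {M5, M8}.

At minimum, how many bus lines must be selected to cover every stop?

4

Take {E, F, G, H}. Their union is {M1, M2, M3, M4, M5, M6, M7, M8, M9, M10, M11}, which is all 11 stops.
No 3 of the 9 bus lines cover everything (all 84 combinations miss at least one stop), so 4 is optimal.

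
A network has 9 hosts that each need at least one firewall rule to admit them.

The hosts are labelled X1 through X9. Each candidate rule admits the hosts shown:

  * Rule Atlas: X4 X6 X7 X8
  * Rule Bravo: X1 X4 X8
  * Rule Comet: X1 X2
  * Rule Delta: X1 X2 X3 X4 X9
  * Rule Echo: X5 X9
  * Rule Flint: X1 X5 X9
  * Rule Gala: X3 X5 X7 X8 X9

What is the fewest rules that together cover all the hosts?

Atlas and Delta and Gala together: Atlas ∪ Delta ∪ Gala = {X1, X2, X3, X4, X5, X6, X7, X8, X9} — every host is covered.
Only Atlas contains X6, so Atlas is forced; the remaining 5 hosts need at least 2 more rules (each remaining rule adds at most 4) — so at least 3 rules are needed, and 3 is optimal.

3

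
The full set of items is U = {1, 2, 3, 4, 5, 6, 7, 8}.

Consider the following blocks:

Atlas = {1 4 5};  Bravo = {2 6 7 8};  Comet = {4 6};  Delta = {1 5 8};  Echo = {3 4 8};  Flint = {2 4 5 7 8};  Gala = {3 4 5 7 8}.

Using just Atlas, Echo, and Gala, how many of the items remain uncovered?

2

Union of Atlas, Echo, Gala = {1, 3, 4, 5, 7, 8}.
Not covered: 2, 6 — 2 items.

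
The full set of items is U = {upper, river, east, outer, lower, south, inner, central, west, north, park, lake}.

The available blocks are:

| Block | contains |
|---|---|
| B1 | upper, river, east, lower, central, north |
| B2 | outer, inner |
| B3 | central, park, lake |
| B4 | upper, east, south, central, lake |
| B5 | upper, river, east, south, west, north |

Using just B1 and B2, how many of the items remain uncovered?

4

Union of B1, B2 = {upper, river, east, outer, lower, inner, central, north}.
Not covered: south, west, park, lake — 4 items.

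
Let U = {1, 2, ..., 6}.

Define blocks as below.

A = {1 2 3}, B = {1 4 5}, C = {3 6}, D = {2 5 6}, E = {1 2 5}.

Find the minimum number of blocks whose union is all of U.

3

A and B and C together: A ∪ B ∪ C = {1, 2, 3, 4, 5, 6} — every point is covered.
Only B contains 4, so B is forced; the remaining 3 points need at least 2 more blocks (each remaining block adds at most 2) — so at least 3 blocks are needed, and 3 is optimal.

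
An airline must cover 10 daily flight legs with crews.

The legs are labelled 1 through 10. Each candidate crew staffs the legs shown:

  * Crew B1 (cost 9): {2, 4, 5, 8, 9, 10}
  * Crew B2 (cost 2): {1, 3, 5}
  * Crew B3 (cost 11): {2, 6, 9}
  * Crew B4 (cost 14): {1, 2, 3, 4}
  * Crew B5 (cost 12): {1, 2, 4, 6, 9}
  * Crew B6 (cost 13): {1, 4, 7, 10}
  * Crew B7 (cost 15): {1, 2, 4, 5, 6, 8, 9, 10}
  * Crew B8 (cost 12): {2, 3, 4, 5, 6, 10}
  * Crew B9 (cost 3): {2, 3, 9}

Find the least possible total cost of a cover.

30

B2, B6, B7 together cover every leg (B2 ∪ B6 ∪ B7 = {1, 2, 3, 4, 5, 6, 7, 8, 9, 10}); total cost 2 + 13 + 15 = 30.
The greedy pick B2, B9, B1, B3, B6 costs 38; no covering selection beats 30.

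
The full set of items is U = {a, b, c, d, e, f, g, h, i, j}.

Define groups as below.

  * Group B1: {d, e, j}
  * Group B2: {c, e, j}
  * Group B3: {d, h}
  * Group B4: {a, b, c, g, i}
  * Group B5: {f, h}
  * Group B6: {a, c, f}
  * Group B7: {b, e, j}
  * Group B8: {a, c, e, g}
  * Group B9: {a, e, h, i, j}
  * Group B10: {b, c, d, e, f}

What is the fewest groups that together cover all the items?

3

B8 and B9 and B10 together: B8 ∪ B9 ∪ B10 = {a, b, c, d, e, f, g, h, i, j} — every item is covered.
No 2 of the 10 groups cover everything (all 45 combinations miss at least one item), so 3 is optimal.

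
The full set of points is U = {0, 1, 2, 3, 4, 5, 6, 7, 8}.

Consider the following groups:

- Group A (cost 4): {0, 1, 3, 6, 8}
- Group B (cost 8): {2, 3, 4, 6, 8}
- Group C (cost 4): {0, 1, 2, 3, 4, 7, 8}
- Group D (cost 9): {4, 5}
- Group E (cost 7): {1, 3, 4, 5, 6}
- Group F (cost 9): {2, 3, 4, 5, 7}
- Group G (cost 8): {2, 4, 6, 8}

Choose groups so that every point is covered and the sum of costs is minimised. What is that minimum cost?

11

C, E together cover every point (C ∪ E = {0, 1, 2, 3, 4, 5, 6, 7, 8}); total cost 4 + 7 = 11.
No covering selection has total cost below 11.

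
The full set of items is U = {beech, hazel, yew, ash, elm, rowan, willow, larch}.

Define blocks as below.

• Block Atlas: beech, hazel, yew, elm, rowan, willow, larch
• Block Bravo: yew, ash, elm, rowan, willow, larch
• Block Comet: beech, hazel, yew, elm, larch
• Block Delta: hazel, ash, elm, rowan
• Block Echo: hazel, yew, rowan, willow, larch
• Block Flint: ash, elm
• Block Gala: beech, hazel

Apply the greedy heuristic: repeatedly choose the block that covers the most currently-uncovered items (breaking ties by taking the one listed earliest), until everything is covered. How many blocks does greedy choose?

2

Greedy: pick Atlas (covers 7 new) → pick Bravo (covers 1 new). Total picks: 2.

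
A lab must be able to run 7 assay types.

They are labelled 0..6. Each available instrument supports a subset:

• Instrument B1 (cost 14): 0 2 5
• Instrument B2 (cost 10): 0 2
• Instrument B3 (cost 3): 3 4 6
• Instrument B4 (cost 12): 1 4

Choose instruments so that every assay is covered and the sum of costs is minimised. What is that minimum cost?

29

B1, B3, B4 together cover every assay (B1 ∪ B3 ∪ B4 = {0, 1, 2, 3, 4, 5, 6}); total cost 14 + 3 + 12 = 29.
No covering selection has total cost below 29.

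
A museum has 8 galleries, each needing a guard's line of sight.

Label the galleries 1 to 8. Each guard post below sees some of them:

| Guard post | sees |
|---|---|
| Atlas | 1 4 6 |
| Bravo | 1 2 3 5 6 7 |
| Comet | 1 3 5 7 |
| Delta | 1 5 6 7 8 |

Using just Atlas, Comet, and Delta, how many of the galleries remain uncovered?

1

Union of Atlas, Comet, Delta = {1, 3, 4, 5, 6, 7, 8}.
Not covered: 2 — 1 gallery.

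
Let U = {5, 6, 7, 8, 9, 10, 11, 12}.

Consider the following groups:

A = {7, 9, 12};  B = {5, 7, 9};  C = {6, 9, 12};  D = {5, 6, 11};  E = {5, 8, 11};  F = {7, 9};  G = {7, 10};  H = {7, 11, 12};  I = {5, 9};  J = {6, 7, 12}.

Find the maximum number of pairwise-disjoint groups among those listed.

3

C, E, G are pairwise disjoint (C={6,9,12}; E={5,8,11}; G={7,10}).
Every remaining group overlaps one of these, and no 4 of the listed groups are pairwise disjoint, so 3 is the maximum.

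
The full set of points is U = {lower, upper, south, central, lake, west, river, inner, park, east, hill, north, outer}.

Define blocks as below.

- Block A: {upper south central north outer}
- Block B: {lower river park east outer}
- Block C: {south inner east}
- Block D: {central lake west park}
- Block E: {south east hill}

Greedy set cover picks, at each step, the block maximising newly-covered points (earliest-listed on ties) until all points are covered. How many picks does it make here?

5

Greedy: pick A (covers 5 new) → pick B (covers 4 new) → pick D (covers 2 new) → pick C (covers 1 new) → pick E (covers 1 new). Total picks: 5.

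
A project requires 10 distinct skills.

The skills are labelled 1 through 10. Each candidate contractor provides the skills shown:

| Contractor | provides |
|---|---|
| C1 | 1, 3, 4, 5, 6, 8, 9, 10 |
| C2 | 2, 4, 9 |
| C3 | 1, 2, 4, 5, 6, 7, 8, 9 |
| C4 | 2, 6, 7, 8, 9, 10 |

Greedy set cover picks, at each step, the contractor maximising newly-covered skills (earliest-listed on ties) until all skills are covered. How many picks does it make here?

Greedy: pick C1 (covers 8 new) → pick C3 (covers 2 new). Total picks: 2.

2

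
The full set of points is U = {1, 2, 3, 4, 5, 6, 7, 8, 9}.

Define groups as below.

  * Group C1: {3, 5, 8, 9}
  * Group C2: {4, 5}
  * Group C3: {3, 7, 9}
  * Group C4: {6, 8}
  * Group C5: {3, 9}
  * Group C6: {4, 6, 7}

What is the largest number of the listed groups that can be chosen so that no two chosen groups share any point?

C2, C3, C4 are pairwise disjoint (C2={4,5}; C3={3,7,9}; C4={6,8}).
Every remaining group overlaps one of these, and no 4 of the listed groups are pairwise disjoint, so 3 is the maximum.

3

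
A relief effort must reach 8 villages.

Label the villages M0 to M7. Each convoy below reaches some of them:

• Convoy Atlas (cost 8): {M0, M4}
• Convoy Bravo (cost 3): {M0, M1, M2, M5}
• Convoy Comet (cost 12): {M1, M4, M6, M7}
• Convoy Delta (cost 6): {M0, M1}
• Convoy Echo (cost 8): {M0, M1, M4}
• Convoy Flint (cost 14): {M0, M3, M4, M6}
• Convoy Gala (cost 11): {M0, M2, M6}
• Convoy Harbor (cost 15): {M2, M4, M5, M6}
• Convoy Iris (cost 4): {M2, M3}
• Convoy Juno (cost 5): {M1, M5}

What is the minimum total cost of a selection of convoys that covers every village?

Bravo, Comet, Iris together cover every village (Bravo ∪ Comet ∪ Iris = {M0, M1, M2, M3, M4, M5, M6, M7}); total cost 3 + 12 + 4 = 19.
No covering selection has total cost below 19.

19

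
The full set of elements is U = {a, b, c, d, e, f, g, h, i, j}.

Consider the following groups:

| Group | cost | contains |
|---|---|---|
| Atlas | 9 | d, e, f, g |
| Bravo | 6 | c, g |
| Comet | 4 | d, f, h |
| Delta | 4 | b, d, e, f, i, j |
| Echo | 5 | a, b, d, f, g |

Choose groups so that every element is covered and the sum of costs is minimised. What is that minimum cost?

Bravo, Comet, Delta, Echo together cover every element (Bravo ∪ Comet ∪ Delta ∪ Echo = {a, b, c, d, e, f, g, h, i, j}); total cost 6 + 4 + 4 + 5 = 19.
No covering selection has total cost below 19.

19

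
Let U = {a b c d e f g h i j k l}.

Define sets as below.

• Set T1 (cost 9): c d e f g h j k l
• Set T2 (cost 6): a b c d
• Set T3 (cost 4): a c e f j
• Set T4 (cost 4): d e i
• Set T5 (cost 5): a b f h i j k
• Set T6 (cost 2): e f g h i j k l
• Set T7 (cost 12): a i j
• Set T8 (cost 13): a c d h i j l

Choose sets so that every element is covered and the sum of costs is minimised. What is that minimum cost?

T2, T6 together cover every element (T2 ∪ T6 = {a, b, c, d, e, f, g, h, i, j, k, l}); total cost 6 + 2 = 8.
No covering selection has total cost below 8.

8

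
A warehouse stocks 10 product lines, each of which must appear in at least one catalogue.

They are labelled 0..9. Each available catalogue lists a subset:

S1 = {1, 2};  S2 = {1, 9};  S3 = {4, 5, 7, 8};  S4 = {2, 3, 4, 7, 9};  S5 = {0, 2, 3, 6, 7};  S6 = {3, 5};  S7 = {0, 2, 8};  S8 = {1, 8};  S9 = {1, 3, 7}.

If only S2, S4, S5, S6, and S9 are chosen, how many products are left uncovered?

Union of S2, S4, S5, S6, S9 = {0, 1, 2, 3, 4, 5, 6, 7, 9}.
Not covered: 8 — 1 product.

1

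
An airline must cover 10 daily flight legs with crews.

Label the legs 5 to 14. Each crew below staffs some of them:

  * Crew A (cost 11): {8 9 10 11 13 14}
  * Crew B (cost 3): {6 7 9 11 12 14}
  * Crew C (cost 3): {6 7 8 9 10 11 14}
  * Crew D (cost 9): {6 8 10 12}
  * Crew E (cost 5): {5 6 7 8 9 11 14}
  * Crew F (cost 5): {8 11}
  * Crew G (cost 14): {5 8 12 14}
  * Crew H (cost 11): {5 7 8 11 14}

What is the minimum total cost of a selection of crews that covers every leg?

19

A, B, E together cover every leg (A ∪ B ∪ E = {5, 6, 7, 8, 9, 10, 11, 12, 13, 14}); total cost 11 + 3 + 5 = 19.
The greedy pick C, B, E, A costs 22; no covering selection beats 19.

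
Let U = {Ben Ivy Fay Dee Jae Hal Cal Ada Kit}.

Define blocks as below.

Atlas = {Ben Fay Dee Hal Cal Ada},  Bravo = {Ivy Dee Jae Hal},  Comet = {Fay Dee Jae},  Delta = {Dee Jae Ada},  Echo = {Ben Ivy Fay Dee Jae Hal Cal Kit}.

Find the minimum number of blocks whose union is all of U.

Take {Atlas, Echo}. Their union is {Ben, Ivy, Fay, Dee, Jae, Hal, Cal, Ada, Kit}, which is all 9 elements.
No single block has all 9 elements (the largest, Echo, has 8), so 2 is optimal.

2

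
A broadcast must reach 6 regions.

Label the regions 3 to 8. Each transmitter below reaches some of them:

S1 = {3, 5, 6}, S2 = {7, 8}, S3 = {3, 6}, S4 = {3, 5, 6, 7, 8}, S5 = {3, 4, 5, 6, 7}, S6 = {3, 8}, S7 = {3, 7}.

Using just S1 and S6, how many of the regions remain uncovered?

2

Union of S1, S6 = {3, 5, 6, 8}.
Not covered: 4, 7 — 2 regions.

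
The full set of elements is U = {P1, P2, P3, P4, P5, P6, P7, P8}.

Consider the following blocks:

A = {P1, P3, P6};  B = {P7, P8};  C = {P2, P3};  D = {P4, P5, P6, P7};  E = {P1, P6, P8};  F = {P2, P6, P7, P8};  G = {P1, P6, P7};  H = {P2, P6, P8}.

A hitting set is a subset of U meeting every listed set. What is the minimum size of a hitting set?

3

T = {P3, P7, P8} meets every block (each contains at least one member of T), and |T| = 3.
No choice of 2 elements meets every block, so 3 is the minimum.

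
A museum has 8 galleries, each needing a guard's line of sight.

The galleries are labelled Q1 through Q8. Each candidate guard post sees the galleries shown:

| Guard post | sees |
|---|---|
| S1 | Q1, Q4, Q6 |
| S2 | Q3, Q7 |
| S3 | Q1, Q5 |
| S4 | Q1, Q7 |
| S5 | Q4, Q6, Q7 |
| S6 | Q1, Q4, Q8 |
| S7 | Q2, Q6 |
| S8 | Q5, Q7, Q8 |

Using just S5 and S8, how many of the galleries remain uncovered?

Union of S5, S8 = {Q4, Q5, Q6, Q7, Q8}.
Not covered: Q1, Q2, Q3 — 3 galleries.

3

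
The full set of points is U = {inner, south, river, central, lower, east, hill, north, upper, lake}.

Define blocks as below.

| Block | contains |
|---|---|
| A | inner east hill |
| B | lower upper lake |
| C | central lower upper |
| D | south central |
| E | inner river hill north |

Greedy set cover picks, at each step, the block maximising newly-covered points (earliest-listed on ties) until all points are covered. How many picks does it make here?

4

Greedy: pick E (covers 4 new) → pick B (covers 3 new) → pick D (covers 2 new) → pick A (covers 1 new). Total picks: 4.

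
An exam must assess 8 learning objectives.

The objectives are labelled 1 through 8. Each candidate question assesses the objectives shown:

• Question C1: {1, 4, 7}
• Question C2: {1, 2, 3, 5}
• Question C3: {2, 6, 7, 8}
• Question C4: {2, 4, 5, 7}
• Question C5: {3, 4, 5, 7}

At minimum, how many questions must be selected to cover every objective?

3

C1 and C2 and C3 together: C1 ∪ C2 ∪ C3 = {1, 2, 3, 4, 5, 6, 7, 8} — every objective is covered.
Only C3 contains 6, so C3 is forced; the remaining 4 objectives need at least 2 more questions (each remaining question adds at most 3) — so at least 3 questions are needed, and 3 is optimal.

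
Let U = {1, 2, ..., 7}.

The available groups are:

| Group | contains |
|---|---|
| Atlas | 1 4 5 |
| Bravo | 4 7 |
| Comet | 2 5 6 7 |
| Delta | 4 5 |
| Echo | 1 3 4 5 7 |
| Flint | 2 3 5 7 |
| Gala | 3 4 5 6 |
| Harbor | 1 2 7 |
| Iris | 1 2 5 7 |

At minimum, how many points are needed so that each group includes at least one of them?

Take H = {5, 7}. Each listed group contains at least one of these, so H is a hitting set of size 2.
The groups Gala, Harbor are pairwise disjoint, so any hitting set needs a separate point for each — at least 2. Hence 2 is optimal.

2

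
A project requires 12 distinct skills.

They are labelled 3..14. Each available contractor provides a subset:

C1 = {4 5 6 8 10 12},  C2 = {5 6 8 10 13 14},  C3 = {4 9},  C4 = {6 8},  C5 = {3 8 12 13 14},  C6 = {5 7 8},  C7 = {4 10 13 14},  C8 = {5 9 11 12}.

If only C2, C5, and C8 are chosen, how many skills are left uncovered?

2

Union of C2, C5, C8 = {3, 5, 6, 8, 9, 10, 11, 12, 13, 14}.
Not covered: 4, 7 — 2 skills.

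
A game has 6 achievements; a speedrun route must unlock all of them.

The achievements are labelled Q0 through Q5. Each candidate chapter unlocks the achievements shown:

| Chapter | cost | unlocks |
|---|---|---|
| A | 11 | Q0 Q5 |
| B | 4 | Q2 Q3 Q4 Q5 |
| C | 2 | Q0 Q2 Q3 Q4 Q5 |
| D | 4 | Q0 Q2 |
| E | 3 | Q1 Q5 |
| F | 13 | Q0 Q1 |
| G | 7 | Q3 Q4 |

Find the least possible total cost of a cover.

C, E together cover every achievement (C ∪ E = {Q0, Q1, Q2, Q3, Q4, Q5}); total cost 2 + 3 = 5.
No covering selection has total cost below 5.

5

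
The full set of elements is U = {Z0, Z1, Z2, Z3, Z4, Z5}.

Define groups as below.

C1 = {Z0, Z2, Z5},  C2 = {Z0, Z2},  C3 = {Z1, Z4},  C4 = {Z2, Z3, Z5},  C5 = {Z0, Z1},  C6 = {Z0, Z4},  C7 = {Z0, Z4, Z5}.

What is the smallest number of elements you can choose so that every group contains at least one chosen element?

Take H = {Z0, Z2, Z4}. Each listed group contains at least one of these, so H is a hitting set of size 3.
No choice of 2 elements meets every group, so 3 is the minimum.

3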